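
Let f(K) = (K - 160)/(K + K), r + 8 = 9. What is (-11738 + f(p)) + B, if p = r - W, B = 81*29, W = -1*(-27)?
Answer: -244021/26 ≈ -9385.4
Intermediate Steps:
r = 1 (r = -8 + 9 = 1)
W = 27
B = 2349
p = -26 (p = 1 - 1*27 = 1 - 27 = -26)
f(K) = (-160 + K)/(2*K) (f(K) = (-160 + K)/((2*K)) = (-160 + K)*(1/(2*K)) = (-160 + K)/(2*K))
(-11738 + f(p)) + B = (-11738 + (1/2)*(-160 - 26)/(-26)) + 2349 = (-11738 + (1/2)*(-1/26)*(-186)) + 2349 = (-11738 + 93/26) + 2349 = -305095/26 + 2349 = -244021/26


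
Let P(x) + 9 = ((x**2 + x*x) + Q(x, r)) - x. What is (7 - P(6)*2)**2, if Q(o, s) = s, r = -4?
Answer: 9801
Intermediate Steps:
P(x) = -13 - x + 2*x**2 (P(x) = -9 + (((x**2 + x*x) - 4) - x) = -9 + (((x**2 + x**2) - 4) - x) = -9 + ((2*x**2 - 4) - x) = -9 + ((-4 + 2*x**2) - x) = -9 + (-4 - x + 2*x**2) = -13 - x + 2*x**2)
(7 - P(6)*2)**2 = (7 - (-13 - 1*6 + 2*6**2)*2)**2 = (7 - (-13 - 6 + 2*36)*2)**2 = (7 - (-13 - 6 + 72)*2)**2 = (7 - 1*53*2)**2 = (7 - 53*2)**2 = (7 - 106)**2 = (-99)**2 = 9801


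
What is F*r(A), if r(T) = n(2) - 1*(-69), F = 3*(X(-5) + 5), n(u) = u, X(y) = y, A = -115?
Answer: 0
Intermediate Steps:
F = 0 (F = 3*(-5 + 5) = 3*0 = 0)
r(T) = 71 (r(T) = 2 - 1*(-69) = 2 + 69 = 71)
F*r(A) = 0*71 = 0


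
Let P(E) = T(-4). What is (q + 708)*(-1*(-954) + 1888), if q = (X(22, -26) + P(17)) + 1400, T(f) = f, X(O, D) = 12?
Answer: 6013672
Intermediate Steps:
P(E) = -4
q = 1408 (q = (12 - 4) + 1400 = 8 + 1400 = 1408)
(q + 708)*(-1*(-954) + 1888) = (1408 + 708)*(-1*(-954) + 1888) = 2116*(954 + 1888) = 2116*2842 = 6013672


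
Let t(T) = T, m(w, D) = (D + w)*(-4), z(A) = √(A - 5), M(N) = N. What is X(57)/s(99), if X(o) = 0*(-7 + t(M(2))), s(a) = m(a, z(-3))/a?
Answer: 0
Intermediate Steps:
z(A) = √(-5 + A)
m(w, D) = -4*D - 4*w
s(a) = (-4*a - 8*I*√2)/a (s(a) = (-4*√(-5 - 3) - 4*a)/a = (-8*I*√2 - 4*a)/a = (-4*a - 8*I*√2)/a)
X(o) = 0 (X(o) = 0*(-7 + 2) = 0*(-5) = 0)
X(57)/s(99) = 0/(-4 - 8*I*√2/99) = 0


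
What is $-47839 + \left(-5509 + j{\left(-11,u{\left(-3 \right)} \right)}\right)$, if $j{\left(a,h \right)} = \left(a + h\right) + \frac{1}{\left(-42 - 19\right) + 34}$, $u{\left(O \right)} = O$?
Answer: $- \frac{1440775}{27} \approx -53362.0$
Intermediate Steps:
$j{\left(a,h \right)} = - \frac{1}{27} + a + h$ ($j{\left(a,h \right)} = \left(a + h\right) + \frac{1}{-61 + 34} = \left(a + h\right) + \frac{1}{-27} = \left(a + h\right) - \frac{1}{27} = - \frac{1}{27} + a + h$)
$-47839 + \left(-5509 + j{\left(-11,u{\left(-3 \right)} \right)}\right) = -47839 - \frac{149122}{27} = - \frac{1440775}{27}$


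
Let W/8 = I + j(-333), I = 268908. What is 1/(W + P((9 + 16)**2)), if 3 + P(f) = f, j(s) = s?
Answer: 1/2149222 ≈ 4.6528e-7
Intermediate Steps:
P(f) = -3 + f
W = 2148600 (W = 8*(268908 - 333) = 8*268575 = 2148600)
1/(W + P((9 + 16)**2)) = 1/(2148600 + (-3 + (9 + 16)**2)) = 1/(2148600 + (-3 + 25**2)) = 1/(2148600 + (-3 + 625)) = 1/(2148600 + 622) = 1/2149222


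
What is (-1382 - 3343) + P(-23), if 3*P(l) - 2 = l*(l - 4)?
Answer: -13552/3 ≈ -4517.3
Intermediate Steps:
P(l) = ⅔ + l*(-4 + l)/3 (P(l) = ⅔ + (l*(l - 4))/3 = ⅔ + (l*(-4 + l))/3 = ⅔ + l*(-4 + l)/3)
(-1382 - 3343) + P(-23) = (-1382 - 3343) + (⅔ - 4/3*(-23) + (⅓)*(-23)²) = -4725 + (⅔ + 92/3 + (⅓)*529) = -4725 + (⅔ + 92/3 + 529/3) = -4725 + 623/3 = -13552/3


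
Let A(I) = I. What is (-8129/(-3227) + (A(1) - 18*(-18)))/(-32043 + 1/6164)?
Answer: -6514756256/637374615577 ≈ -0.010221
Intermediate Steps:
(-8129/(-3227) + (A(1) - 18*(-18)))/(-32043 + 1/6164) = (-8129/(-3227) + (1 - 18*(-18)))/(-32043 + 1/6164) = (-8129*(-1/3227) + (1 + 324))/(-32043 + 1/6164) = (8129/3227 + 325)/(-197513051/6164) = (1056904/3227)*(-6164/197513051) = -6514756256/637374615577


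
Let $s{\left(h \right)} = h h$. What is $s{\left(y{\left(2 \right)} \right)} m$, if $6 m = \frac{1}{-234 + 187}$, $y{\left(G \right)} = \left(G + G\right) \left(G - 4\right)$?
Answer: $- \frac{32}{141} \approx -0.22695$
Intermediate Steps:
$y{\left(G \right)} = 2 G \left(-4 + G\right)$
$s{\left(h \right)} = h^{2}$
$m = - \frac{1}{282}$ ($m = \frac{1}{6 \left(-234 + 187\right)} = \frac{1}{6 \left(-47\right)} = \frac{1}{6} \left(- \frac{1}{47}\right) = - \frac{1}{282} \approx -0.0035461$)
$s{\left(y{\left(2 \right)} \right)} m = \left(2 \cdot 2 \left(-4 + 2\right)\right)^{2} \left(- \frac{1}{282}\right) = \left(2 \cdot 2 \left(-2\right)\right)^{2} \left(- \frac{1}{282}\right) = \left(-8\right)^{2} \left(- \frac{1}{282}\right) = 64 \left(- \frac{1}{282}\right) = - \frac{32}{141}$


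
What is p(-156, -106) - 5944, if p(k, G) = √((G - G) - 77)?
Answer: -5944 + I*√77 ≈ -5944.0 + 8.775*I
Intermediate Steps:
p(k, G) = I*√77 (p(k, G) = √(0 - 77) = √(-77) = I*√77)
p(-156, -106) - 5944 = I*√77 - 5944 = -5944 + I*√77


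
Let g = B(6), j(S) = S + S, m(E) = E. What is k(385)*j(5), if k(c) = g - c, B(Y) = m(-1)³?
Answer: -3860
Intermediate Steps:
j(S) = 2*S
B(Y) = -1 (B(Y) = (-1)³ = -1)
g = -1
k(c) = -1 - c
k(385)*j(5) = (-1 - 1*385)*(2*5) = (-1 - 385)*10 = -386*10 = -3860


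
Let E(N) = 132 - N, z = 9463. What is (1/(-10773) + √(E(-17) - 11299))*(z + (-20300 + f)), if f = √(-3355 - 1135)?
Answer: (1 - 53865*I*√446)*(10837 - I*√4490)/10773 ≈ -7074.5 - 1.1443e+6*I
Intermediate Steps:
f = I*√4490 (f = √(-4490) = I*√4490 ≈ 67.007*I)
(1/(-10773) + √(E(-17) - 11299))*(z + (-20300 + f)) = (1/(-10773) + √((132 - 1*(-17)) - 11299))*(9463 + (-20300 + I*√4490)) = (-1/10773 + √((132 + 17) - 11299))*(-10837 + I*√4490) = (-1/10773 + √(149 - 11299))*(-10837 + I*√4490) = (-1/10773 + √(-11150))*(-10837 + I*√4490) = (-1/10773 + 5*I*√446)*(-10837 + I*√4490) = (-10837 + I*√4490)*(-1/10773 + 5*I*√446)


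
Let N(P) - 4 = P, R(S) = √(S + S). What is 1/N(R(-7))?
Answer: 2/15 - I*√14/30 ≈ 0.13333 - 0.12472*I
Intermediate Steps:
R(S) = √2*√S (R(S) = √(2*S) = √2*√S)
N(P) = 4 + P
1/N(R(-7)) = 1/(4 + √2*√(-7)) = 1/(4 + √2*(I*√7)) = 1/(4 + I*√14)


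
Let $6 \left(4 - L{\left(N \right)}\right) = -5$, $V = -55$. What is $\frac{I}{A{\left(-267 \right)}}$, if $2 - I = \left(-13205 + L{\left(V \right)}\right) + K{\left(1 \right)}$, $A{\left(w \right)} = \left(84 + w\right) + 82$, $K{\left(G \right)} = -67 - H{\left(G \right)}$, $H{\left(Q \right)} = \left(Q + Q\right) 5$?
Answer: $- \frac{79675}{606} \approx -131.48$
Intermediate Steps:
$H{\left(Q \right)} = 10 Q$ ($H{\left(Q \right)} = 2 Q 5 = 10 Q$)
$L{\left(N \right)} = \frac{29}{6}$ ($L{\left(N \right)} = 4 - - \frac{5}{6} = 4 + \frac{5}{6} = \frac{29}{6}$)
$K{\left(G \right)} = -67 - 10 G$
$A{\left(w \right)} = 166 + w$
$I = \frac{79675}{6}$ ($I = 2 - \left(\left(-13205 + \frac{29}{6}\right) - 77\right) = 2 - \left(- \frac{79201}{6} - 77\right) = 2 - - \frac{79663}{6} = 2 + \frac{79663}{6} = \frac{79675}{6} \approx 13279.0$)
$\frac{I}{A{\left(-267 \right)}} = \frac{79675}{6 \left(166 - 267\right)} = \frac{79675}{6 \left(-101\right)} = \frac{79675}{6} \left(- \frac{1}{101}\right) = - \frac{79675}{606}$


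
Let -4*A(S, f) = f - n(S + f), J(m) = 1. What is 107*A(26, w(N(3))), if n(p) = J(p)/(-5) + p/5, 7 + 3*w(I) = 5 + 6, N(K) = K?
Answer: 6313/60 ≈ 105.22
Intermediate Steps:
w(I) = 4/3 (w(I) = -7/3 + (5 + 6)/3 = -7/3 + (⅓)*11 = -7/3 + 11/3 = 4/3)
n(p) = -⅕ + p/5 (n(p) = 1/(-5) + p/5 = 1*(-⅕) + p*(⅕) = -⅕ + p/5)
A(S, f) = -1/20 - f/5 + S/20 (A(S, f) = -(f - (-⅕ + (S + f)/5))/4 = -(f - (-⅕ + (S/5 + f/5)))/4 = -(f - (-⅕ + S/5 + f/5))/4 = -(f + (⅕ - S/5 - f/5))/4 = -(⅕ - S/5 + 4*f/5)/4 = -1/20 - f/5 + S/20)
107*A(26, w(N(3))) = 107*(-1/20 - ⅕*4/3 + (1/20)*26) = 107*(-1/20 - 4/15 + 13/10) = 107*(59/60) = 6313/60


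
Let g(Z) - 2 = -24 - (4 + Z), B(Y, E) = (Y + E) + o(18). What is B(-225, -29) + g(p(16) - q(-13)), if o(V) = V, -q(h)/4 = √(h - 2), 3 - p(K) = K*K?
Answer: -9 - 4*I*√15 ≈ -9.0 - 15.492*I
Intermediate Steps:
p(K) = 3 - K² (p(K) = 3 - K*K = 3 - K²)
q(h) = -4*√(-2 + h) (q(h) = -4*√(h - 2) = -4*√(-2 + h))
B(Y, E) = 18 + E + Y (B(Y, E) = (Y + E) + 18 = (E + Y) + 18 = 18 + E + Y)
g(Z) = -26 - Z (g(Z) = 2 + (-24 - (4 + Z)) = 2 + (-24 + (-4 - Z)) = 2 + (-28 - Z) = -26 - Z)
B(-225, -29) + g(p(16) - q(-13)) = (18 - 29 - 225) + (-26 - ((3 - 1*16²) - (-4)*√(-2 - 13))) = -236 + (-26 - ((3 - 1*256) - (-4)*√(-15))) = -236 + (-26 - ((3 - 256) - (-4)*I*√15)) = -236 + (-26 - (-253 - (-4)*I*√15)) = -236 + (-26 - (-253 + 4*I*√15)) = -236 + (-26 + (253 - 4*I*√15)) = -236 + (227 - 4*I*√15) = -9 - 4*I*√15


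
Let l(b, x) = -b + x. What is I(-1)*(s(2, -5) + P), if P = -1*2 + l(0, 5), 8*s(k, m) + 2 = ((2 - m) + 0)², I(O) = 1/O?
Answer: -71/8 ≈ -8.8750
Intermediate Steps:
l(b, x) = x - b
s(k, m) = -¼ + (2 - m)²/8 (s(k, m) = -¼ + ((2 - m) + 0)²/8 = -¼ + (2 - m)²/8)
P = 3 (P = -1*2 + (5 - 1*0) = -2 + (5 + 0) = -2 + 5 = 3)
I(-1)*(s(2, -5) + P) = ((-¼ + (-2 - 5)²/8) + 3)/(-1) = -((-¼ + (⅛)*(-7)²) + 3) = -((-¼ + (⅛)*49) + 3) = -((-¼ + 49/8) + 3) = -(47/8 + 3) = -1*71/8 = -71/8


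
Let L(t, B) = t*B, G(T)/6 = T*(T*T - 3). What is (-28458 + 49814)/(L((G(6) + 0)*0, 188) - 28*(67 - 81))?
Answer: 5339/98 ≈ 54.480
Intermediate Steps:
G(T) = 6*T*(-3 + T²) (G(T) = 6*(T*(T*T - 3)) = 6*(T*(T² - 3)) = 6*(T*(-3 + T²)) = 6*T*(-3 + T²))
L(t, B) = B*t
(-28458 + 49814)/(L((G(6) + 0)*0, 188) - 28*(67 - 81)) = (-28458 + 49814)/(188*((6*6*(-3 + 6²) + 0)*0) - 28*(67 - 81)) = 21356/(188*((6*6*(-3 + 36) + 0)*0) - 28*(-14)) = 21356/(188*((6*6*33 + 0)*0) + 392) = 21356/(188*((1188 + 0)*0) + 392) = 21356/(188*(1188*0) + 392) = 21356/(188*0 + 392) = 21356/(0 + 392) = 21356/392 = 21356*(1/392) = 5339/98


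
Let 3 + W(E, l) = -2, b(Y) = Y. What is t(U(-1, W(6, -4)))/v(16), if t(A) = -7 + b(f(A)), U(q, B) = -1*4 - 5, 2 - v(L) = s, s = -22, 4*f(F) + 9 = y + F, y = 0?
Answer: -23/48 ≈ -0.47917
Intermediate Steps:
f(F) = -9/4 + F/4 (f(F) = -9/4 + (0 + F)/4 = -9/4 + F/4)
v(L) = 24 (v(L) = 2 - 1*(-22) = 2 + 22 = 24)
W(E, l) = -5 (W(E, l) = -3 - 2 = -5)
U(q, B) = -9 (U(q, B) = -4 - 5 = -9)
t(A) = -37/4 + A/4 (t(A) = -7 + (-9/4 + A/4) = -37/4 + A/4)
t(U(-1, W(6, -4)))/v(16) = (-37/4 + (¼)*(-9))/24 = (-37/4 - 9/4)*(1/24) = -23/2*1/24 = -23/48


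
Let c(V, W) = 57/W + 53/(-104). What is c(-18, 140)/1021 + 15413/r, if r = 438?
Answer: 28640663173/813900360 ≈ 35.189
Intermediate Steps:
c(V, W) = -53/104 + 57/W (c(V, W) = 57/W + 53*(-1/104) = 57/W - 53/104 = -53/104 + 57/W)
c(-18, 140)/1021 + 15413/r = (-53/104 + 57/140)/1021 + 15413/438 = (-53/104 + 57*(1/140))*(1/1021) + 15413*(1/438) = (-53/104 + 57/140)*(1/1021) + 15413/438 = -373/3640*1/1021 + 15413/438 = -373/3716440 + 15413/438 = 28640663173/813900360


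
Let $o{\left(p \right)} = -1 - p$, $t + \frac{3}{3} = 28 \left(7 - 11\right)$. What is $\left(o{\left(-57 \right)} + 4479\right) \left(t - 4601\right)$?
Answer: $-21377990$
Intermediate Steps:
$t = -113$ ($t = -1 + 28 \left(7 - 11\right) = -1 + 28 \left(-4\right) = -1 - 112 = -113$)
$\left(o{\left(-57 \right)} + 4479\right) \left(t - 4601\right) = \left(\left(-1 - -57\right) + 4479\right) \left(-113 - 4601\right) = \left(\left(-1 + 57\right) + 4479\right) \left(-4714\right) = \left(56 + 4479\right) \left(-4714\right) = 4535 \left(-4714\right) = -21377990$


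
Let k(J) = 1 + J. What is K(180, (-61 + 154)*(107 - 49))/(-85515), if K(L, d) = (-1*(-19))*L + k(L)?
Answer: -3601/85515 ≈ -0.042110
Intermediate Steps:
K(L, d) = 1 + 20*L (K(L, d) = (-1*(-19))*L + (1 + L) = 19*L + (1 + L) = 1 + 20*L)
K(180, (-61 + 154)*(107 - 49))/(-85515) = (1 + 20*180)/(-85515) = (1 + 3600)*(-1/85515) = 3601*(-1/85515) = -3601/85515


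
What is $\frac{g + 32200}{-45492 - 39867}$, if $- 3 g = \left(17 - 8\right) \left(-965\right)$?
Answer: $- \frac{35095}{85359} \approx -0.41115$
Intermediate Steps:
$g = 2895$ ($g = - \frac{\left(17 - 8\right) \left(-965\right)}{3} = - \frac{9 \left(-965\right)}{3} = \left(- \frac{1}{3}\right) \left(-8685\right) = 2895$)
$\frac{g + 32200}{-45492 - 39867} = \frac{2895 + 32200}{-45492 - 39867} = \frac{35095}{-85359} = 35095 \left(- \frac{1}{85359}\right) = - \frac{35095}{85359}$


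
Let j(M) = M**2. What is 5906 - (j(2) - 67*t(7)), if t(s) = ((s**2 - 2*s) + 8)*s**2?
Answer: 147071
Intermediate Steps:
t(s) = s**2*(8 + s**2 - 2*s) (t(s) = (8 + s**2 - 2*s)*s**2 = s**2*(8 + s**2 - 2*s))
5906 - (j(2) - 67*t(7)) = 5906 - (2**2 - 67*7**2*(8 + 7**2 - 2*7)) = 5906 - (4 - 3283*(8 + 49 - 14)) = 5906 - (4 - 3283*43) = 5906 - (4 - 67*2107) = 5906 - (4 - 141169) = 5906 - 1*(-141165) = 5906 + 141165 = 147071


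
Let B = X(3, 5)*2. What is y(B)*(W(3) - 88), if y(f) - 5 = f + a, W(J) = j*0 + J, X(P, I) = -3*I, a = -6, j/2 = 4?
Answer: 2635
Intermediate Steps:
j = 8 (j = 2*4 = 8)
B = -30 (B = -3*5*2 = -15*2 = -30)
W(J) = J (W(J) = 8*0 + J = 0 + J = J)
y(f) = -1 + f (y(f) = 5 + (f - 6) = 5 + (-6 + f) = -1 + f)
y(B)*(W(3) - 88) = (-1 - 30)*(3 - 88) = -31*(-85) = 2635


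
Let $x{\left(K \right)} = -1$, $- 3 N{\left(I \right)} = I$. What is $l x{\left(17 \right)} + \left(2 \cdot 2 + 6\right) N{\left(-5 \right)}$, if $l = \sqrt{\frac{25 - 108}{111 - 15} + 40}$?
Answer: $\frac{50}{3} - \frac{17 \sqrt{78}}{24} \approx 10.411$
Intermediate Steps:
$N{\left(I \right)} = - \frac{I}{3}$
$l = \frac{17 \sqrt{78}}{24}$ ($l = \sqrt{- \frac{83}{96} + 40} = \sqrt{\frac{3757}{96}} = \frac{17 \sqrt{78}}{24} \approx 6.2558$)
$l x{\left(17 \right)} + \left(2 \cdot 2 + 6\right) N{\left(-5 \right)} = \frac{17 \sqrt{78}}{24} \left(-1\right) + \left(2 \cdot 2 + 6\right) \left(\left(- \frac{1}{3}\right) \left(-5\right)\right) = - \frac{17 \sqrt{78}}{24} + \left(4 + 6\right) \frac{5}{3} = - \frac{17 \sqrt{78}}{24} + 10 \cdot \frac{5}{3} = - \frac{17 \sqrt{78}}{24} + \frac{50}{3} = \frac{50}{3} - \frac{17 \sqrt{78}}{24}$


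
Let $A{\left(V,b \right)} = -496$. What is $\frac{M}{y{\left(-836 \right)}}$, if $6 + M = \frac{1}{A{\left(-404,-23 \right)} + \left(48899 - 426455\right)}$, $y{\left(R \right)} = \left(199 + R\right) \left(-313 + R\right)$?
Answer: $- \frac{2268313}{276701173476} \approx -8.1977 \cdot 10^{-6}$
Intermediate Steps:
$y{\left(R \right)} = \left(-313 + R\right) \left(199 + R\right)$
$M = - \frac{2268313}{378052}$ ($M = -6 + \frac{1}{-496 + \left(48899 - 426455\right)} = -6 + \frac{1}{-496 - 377556} = -6 + \frac{1}{-378052} = -6 - \frac{1}{378052} = - \frac{2268313}{378052} \approx -6.0$)
$\frac{M}{y{\left(-836 \right)}} = - \frac{2268313}{378052 \left(-62287 + \left(-836\right)^{2} - -95304\right)} = - \frac{2268313}{378052 \left(-62287 + 698896 + 95304\right)} = - \frac{2268313}{378052 \cdot 731913} = \left(- \frac{2268313}{378052}\right) \frac{1}{731913} = - \frac{2268313}{276701173476}$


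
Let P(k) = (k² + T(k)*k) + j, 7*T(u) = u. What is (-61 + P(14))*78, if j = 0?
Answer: 12714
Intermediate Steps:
T(u) = u/7
P(k) = 8*k²/7 (P(k) = (k² + (k/7)*k) + 0 = (k² + k²/7) + 0 = 8*k²/7 + 0 = 8*k²/7)
(-61 + P(14))*78 = (-61 + (8/7)*14²)*78 = (-61 + (8/7)*196)*78 = (-61 + 224)*78 = 163*78 = 12714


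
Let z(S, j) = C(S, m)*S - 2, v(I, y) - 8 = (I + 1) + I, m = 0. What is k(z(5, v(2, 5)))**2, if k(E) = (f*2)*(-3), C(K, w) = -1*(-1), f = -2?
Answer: 144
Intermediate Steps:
C(K, w) = 1
v(I, y) = 9 + 2*I (v(I, y) = 8 + ((I + 1) + I) = 8 + ((1 + I) + I) = 8 + (1 + 2*I) = 9 + 2*I)
z(S, j) = -2 + S (z(S, j) = 1*S - 2 = S - 2 = -2 + S)
k(E) = 12 (k(E) = -2*2*(-3) = -4*(-3) = 12)
k(z(5, v(2, 5)))**2 = 12**2 = 144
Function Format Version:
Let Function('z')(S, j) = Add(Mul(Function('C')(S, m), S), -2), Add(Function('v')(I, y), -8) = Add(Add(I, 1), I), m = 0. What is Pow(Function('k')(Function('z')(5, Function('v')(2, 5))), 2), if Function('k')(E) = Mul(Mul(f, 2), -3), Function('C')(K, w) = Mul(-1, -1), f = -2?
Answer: 144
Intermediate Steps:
Function('C')(K, w) = 1
Function('v')(I, y) = Add(9, Mul(2, I)) (Function('v')(I, y) = Add(8, Add(Add(I, 1), I)) = Add(8, Add(Add(1, I), I)) = Add(8, Add(1, Mul(2, I))) = Add(9, Mul(2, I)))
Function('z')(S, j) = Add(-2, S) (Function('z')(S, j) = Add(Mul(1, S), -2) = Add(S, -2) = Add(-2, S))
Function('k')(E) = 12 (Function('k')(E) = Mul(Mul(-2, 2), -3) = Mul(-4, -3) = 12)
Pow(Function('k')(Function('z')(5, Function('v')(2, 5))), 2) = Pow(12, 2) = 144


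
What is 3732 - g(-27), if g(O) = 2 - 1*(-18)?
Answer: 3712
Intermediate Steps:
g(O) = 20 (g(O) = 2 + 18 = 20)
3732 - g(-27) = 3732 - 1*20 = 3732 - 20 = 3712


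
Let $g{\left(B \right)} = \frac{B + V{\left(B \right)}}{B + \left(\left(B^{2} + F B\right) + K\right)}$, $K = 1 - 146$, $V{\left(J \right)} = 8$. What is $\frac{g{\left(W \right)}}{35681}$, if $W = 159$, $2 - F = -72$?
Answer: $\frac{167}{1322373541} \approx 1.2629 \cdot 10^{-7}$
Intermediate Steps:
$F = 74$ ($F = 2 - -72 = 2 + 72 = 74$)
$K = -145$
$g{\left(B \right)} = \frac{8 + B}{-145 + B^{2} + 75 B}$ ($g{\left(B \right)} = \frac{B + 8}{B - \left(145 - B^{2} - 74 B\right)} = \frac{8 + B}{B + \left(-145 + B^{2} + 74 B\right)} = \frac{8 + B}{-145 + B^{2} + 75 B}$)
$\frac{g{\left(W \right)}}{35681} = \frac{\frac{1}{-145 + 159^{2} + 75 \cdot 159} \left(8 + 159\right)}{35681} = \frac{1}{-145 + 25281 + 11925} \cdot 167 \cdot \frac{1}{35681} = \frac{1}{37061} \cdot 167 \cdot \frac{1}{35681} = \frac{167}{37061} \cdot \frac{1}{35681} = \frac{167}{1322373541}$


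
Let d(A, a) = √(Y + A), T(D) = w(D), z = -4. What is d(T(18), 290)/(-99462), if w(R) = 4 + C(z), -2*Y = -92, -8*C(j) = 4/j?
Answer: -√802/397848 ≈ -7.1182e-5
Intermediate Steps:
C(j) = -1/(2*j)
Y = 46 (Y = -½*(-92) = 46)
w(R) = 33/8 (w(R) = 4 - ½/(-4) = 4 - ½*(-¼) = 4 + ⅛ = 33/8)
T(D) = 33/8
d(A, a) = √(46 + A)
d(T(18), 290)/(-99462) = √(46 + 33/8)/(-99462) = √(401/8)*(-1/99462) = (√802/4)*(-1/99462) = -√802/397848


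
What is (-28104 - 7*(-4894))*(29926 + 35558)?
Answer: 402988536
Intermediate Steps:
(-28104 - 7*(-4894))*(29926 + 35558) = (-28104 + 34258)*65484 = 6154*65484 = 402988536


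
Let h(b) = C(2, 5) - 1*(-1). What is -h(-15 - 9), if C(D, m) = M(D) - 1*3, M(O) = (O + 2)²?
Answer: -14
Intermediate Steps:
M(O) = (2 + O)²
C(D, m) = -3 + (2 + D)² (C(D, m) = (2 + D)² - 1*3 = (2 + D)² - 3 = -3 + (2 + D)²)
h(b) = 14 (h(b) = (-3 + (2 + 2)²) - 1*(-1) = (-3 + 4²) + 1 = (-3 + 16) + 1 = 13 + 1 = 14)
-h(-15 - 9) = -1*14 = -14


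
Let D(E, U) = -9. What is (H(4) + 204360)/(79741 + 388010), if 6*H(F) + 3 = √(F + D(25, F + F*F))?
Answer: 408719/935502 + I*√5/2806506 ≈ 0.4369 + 7.9674e-7*I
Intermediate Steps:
H(F) = -½ + √(-9 + F)/6 (H(F) = -½ + √(F - 9)/6 = -½ + √(-9 + F)/6)
(H(4) + 204360)/(79741 + 388010) = ((-½ + √(-9 + 4)/6) + 204360)/(79741 + 388010) = ((-½ + √(-5)/6) + 204360)/467751 = ((-½ + (I*√5)/6) + 204360)*(1/467751) = ((-½ + I*√5/6) + 204360)*(1/467751) = (408719/2 + I*√5/6)*(1/467751) = 408719/935502 + I*√5/2806506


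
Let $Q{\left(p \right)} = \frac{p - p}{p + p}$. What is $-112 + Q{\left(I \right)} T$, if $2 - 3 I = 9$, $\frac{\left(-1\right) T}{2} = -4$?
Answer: $-112$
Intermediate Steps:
$T = 8$ ($T = \left(-2\right) \left(-4\right) = 8$)
$I = - \frac{7}{3}$ ($I = \frac{2}{3} - 3 = - \frac{7}{3} \approx -2.3333$)
$Q{\left(p \right)} = 0$ ($Q{\left(p \right)} = \frac{0}{2 p} = 0 \frac{1}{2 p} = 0$)
$-112 + Q{\left(I \right)} T = -112 + 0 \cdot 8 = -112 + 0 = -112$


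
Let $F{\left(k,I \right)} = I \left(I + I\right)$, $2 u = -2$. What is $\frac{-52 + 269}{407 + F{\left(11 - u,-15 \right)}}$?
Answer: $\frac{217}{857} \approx 0.25321$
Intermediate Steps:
$u = -1$ ($u = \frac{1}{2} \left(-2\right) = -1$)
$F{\left(k,I \right)} = 2 I^{2}$ ($F{\left(k,I \right)} = I 2 I = 2 I^{2}$)
$\frac{-52 + 269}{407 + F{\left(11 - u,-15 \right)}} = \frac{-52 + 269}{407 + 2 \left(-15\right)^{2}} = \frac{217}{407 + 2 \cdot 225} = \frac{217}{407 + 450} = \frac{217}{857}$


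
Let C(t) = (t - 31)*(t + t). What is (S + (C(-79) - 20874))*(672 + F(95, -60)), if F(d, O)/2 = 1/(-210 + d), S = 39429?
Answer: 555396986/23 ≈ 2.4148e+7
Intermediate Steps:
C(t) = 2*t*(-31 + t) (C(t) = (-31 + t)*(2*t) = 2*t*(-31 + t))
F(d, O) = 2/(-210 + d)
(S + (C(-79) - 20874))*(672 + F(95, -60)) = (39429 + (2*(-79)*(-31 - 79) - 20874))*(672 + 2/(-210 + 95)) = (39429 + (2*(-79)*(-110) - 20874))*(672 + 2/(-115)) = (39429 + (17380 - 20874))*(672 + 2*(-1/115)) = (39429 - 3494)*(672 - 2/115) = 35935*(77278/115) = 555396986/23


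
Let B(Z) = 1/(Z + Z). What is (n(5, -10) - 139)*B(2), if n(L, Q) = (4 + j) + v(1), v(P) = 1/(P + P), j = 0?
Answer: -269/8 ≈ -33.625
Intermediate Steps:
v(P) = 1/(2*P)
B(Z) = 1/(2*Z)
n(L, Q) = 9/2 (n(L, Q) = (4 + 0) + (1/2)/1 = 4 + (1/2)*1 = 4 + 1/2 = 9/2)
(n(5, -10) - 139)*B(2) = (9/2 - 139)*((1/2)/2) = -269/(4*2) = -269/2*1/4 = -269/8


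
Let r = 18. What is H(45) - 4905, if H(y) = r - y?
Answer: -4932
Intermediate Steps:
H(y) = 18 - y
H(45) - 4905 = (18 - 1*45) - 4905 = (18 - 45) - 4905 = -27 - 4905 = -4932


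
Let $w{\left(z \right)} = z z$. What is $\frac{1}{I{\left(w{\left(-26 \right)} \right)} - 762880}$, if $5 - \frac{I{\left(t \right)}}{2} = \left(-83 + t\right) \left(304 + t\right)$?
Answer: $- \frac{1}{1925150} \approx -5.1944 \cdot 10^{-7}$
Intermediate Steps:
$w{\left(z \right)} = z^{2}$
$I{\left(t \right)} = 10 - 2 \left(-83 + t\right) \left(304 + t\right)$
$\frac{1}{I{\left(w{\left(-26 \right)} \right)} - 762880} = \frac{1}{\left(50474 - 442 \left(-26\right)^{2} - 2 \left(\left(-26\right)^{2}\right)^{2}\right) - 762880} = \frac{1}{\left(50474 - 298792 - 2 \cdot 676^{2}\right) - 762880} = \frac{1}{\left(50474 - 298792 - 913952\right) - 762880} = \frac{1}{-1162270 - 762880} = \frac{1}{-1925150} = - \frac{1}{1925150}$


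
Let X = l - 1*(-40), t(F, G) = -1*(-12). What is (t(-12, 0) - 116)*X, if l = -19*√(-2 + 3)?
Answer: -2184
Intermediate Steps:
t(F, G) = 12
l = -19 (l = -19*√1 = -19*1 = -19)
X = 21 (X = -19 - 1*(-40) = -19 + 40 = 21)
(t(-12, 0) - 116)*X = (12 - 116)*21 = -104*21 = -2184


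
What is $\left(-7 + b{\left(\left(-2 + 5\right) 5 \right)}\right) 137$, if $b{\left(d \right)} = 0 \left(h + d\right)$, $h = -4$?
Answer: $-959$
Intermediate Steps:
$b{\left(d \right)} = 0$ ($b{\left(d \right)} = 0 \left(-4 + d\right) = 0$)
$\left(-7 + b{\left(\left(-2 + 5\right) 5 \right)}\right) 137 = \left(-7 + 0\right) 137 = \left(-7\right) 137 = -959$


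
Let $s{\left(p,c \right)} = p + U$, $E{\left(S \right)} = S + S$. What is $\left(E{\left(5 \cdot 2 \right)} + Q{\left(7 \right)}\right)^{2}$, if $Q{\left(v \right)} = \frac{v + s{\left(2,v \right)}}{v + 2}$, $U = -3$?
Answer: $\frac{3844}{9} \approx 427.11$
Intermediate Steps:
$E{\left(S \right)} = 2 S$
$s{\left(p,c \right)} = -3 + p$ ($s{\left(p,c \right)} = p - 3 = -3 + p$)
$Q{\left(v \right)} = \frac{-1 + v}{2 + v}$ ($Q{\left(v \right)} = \frac{v + \left(-3 + 2\right)}{v + 2} = \frac{v - 1}{2 + v} = \frac{-1 + v}{2 + v}$)
$\left(E{\left(5 \cdot 2 \right)} + Q{\left(7 \right)}\right)^{2} = \left(2 \cdot 5 \cdot 2 + \frac{-1 + 7}{2 + 7}\right)^{2} = \left(2 \cdot 10 + \frac{1}{9} \cdot 6\right)^{2} = \left(20 + \frac{1}{9} \cdot 6\right)^{2} = \left(20 + \frac{2}{3}\right)^{2} = \left(\frac{62}{3}\right)^{2} = \frac{3844}{9}$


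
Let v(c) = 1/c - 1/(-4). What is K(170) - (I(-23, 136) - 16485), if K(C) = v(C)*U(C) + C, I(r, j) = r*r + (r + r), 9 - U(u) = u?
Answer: 5484473/340 ≈ 16131.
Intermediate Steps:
v(c) = ¼ + 1/c (v(c) = 1/c - 1*(-¼) = 1/c + ¼ = ¼ + 1/c)
U(u) = 9 - u
I(r, j) = r² + 2*r
K(C) = C + (4 + C)*(9 - C)/(4*C) (K(C) = ((4 + C)/(4*C))*(9 - C) + C = (4 + C)*(9 - C)/(4*C) + C = C + (4 + C)*(9 - C)/(4*C))
K(170) - (I(-23, 136) - 16485) = (5/4 + 9/170 + (¾)*170) - (-23*(2 - 23) - 16485) = (5/4 + 9*(1/170) + 255/2) - (-23*(-21) - 16485) = (5/4 + 9/170 + 255/2) - (483 - 16485) = 43793/340 - 1*(-16002) = 43793/340 + 16002 = 5484473/340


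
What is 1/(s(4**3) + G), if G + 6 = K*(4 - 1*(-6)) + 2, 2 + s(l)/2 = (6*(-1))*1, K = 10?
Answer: 1/80 ≈ 0.012500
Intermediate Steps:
s(l) = -16 (s(l) = -4 + 2*((6*(-1))*1) = -4 + 2*(-6*1) = -4 + 2*(-6) = -4 - 12 = -16)
G = 96 (G = -6 + (10*(4 - 1*(-6)) + 2) = -6 + (10*(4 + 6) + 2) = -6 + (10*10 + 2) = -6 + (100 + 2) = -6 + 102 = 96)
1/(s(4**3) + G) = 1/(-16 + 96) = 1/80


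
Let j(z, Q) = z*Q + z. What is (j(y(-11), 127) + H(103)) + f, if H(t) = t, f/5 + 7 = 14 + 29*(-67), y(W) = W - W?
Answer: -9577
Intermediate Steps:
y(W) = 0
j(z, Q) = z + Q*z (j(z, Q) = Q*z + z = z + Q*z)
f = -9680 (f = -35 + 5*(14 + 29*(-67)) = -35 + 5*(14 - 1943) = -35 + 5*(-1929) = -35 - 9645 = -9680)
(j(y(-11), 127) + H(103)) + f = (0*(1 + 127) + 103) - 9680 = (0*128 + 103) - 9680 = (0 + 103) - 9680 = 103 - 9680 = -9577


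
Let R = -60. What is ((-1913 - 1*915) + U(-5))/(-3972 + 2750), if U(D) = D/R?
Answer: 33935/14664 ≈ 2.3142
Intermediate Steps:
U(D) = -D/60 (U(D) = D/(-60) = D*(-1/60) = -D/60)
((-1913 - 1*915) + U(-5))/(-3972 + 2750) = ((-1913 - 1*915) - 1/60*(-5))/(-3972 + 2750) = ((-1913 - 915) + 1/12)/(-1222) = (-2828 + 1/12)*(-1/1222) = -33935/12*(-1/1222) = 33935/14664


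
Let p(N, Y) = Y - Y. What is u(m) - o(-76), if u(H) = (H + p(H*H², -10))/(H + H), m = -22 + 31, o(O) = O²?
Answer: -11551/2 ≈ -5775.5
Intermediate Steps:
m = 9
p(N, Y) = 0
u(H) = ½ (u(H) = (H + 0)/(H + H) = H/((2*H)) = H*(1/(2*H)) = ½)
u(m) - o(-76) = ½ - 1*(-76)² = ½ - 1*5776 = ½ - 5776 = -11551/2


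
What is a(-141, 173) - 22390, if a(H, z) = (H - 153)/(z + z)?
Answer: -3873617/173 ≈ -22391.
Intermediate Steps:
a(H, z) = (-153 + H)/(2*z) (a(H, z) = (-153 + H)/((2*z)) = (-153 + H)*(1/(2*z)) = (-153 + H)/(2*z))
a(-141, 173) - 22390 = (½)*(-153 - 141)/173 - 22390 = (½)*(1/173)*(-294) - 22390 = -147/173 - 22390 = -3873617/173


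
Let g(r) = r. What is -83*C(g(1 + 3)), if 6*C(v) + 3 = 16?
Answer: -1079/6 ≈ -179.83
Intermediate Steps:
C(v) = 13/6 (C(v) = -1/2 + (1/6)*16 = -1/2 + 8/3 = 13/6)
-83*C(g(1 + 3)) = -83*13/6 = -1079/6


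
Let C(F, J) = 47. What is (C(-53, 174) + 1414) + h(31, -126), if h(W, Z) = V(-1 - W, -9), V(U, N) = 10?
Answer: 1471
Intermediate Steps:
h(W, Z) = 10
(C(-53, 174) + 1414) + h(31, -126) = (47 + 1414) + 10 = 1461 + 10 = 1471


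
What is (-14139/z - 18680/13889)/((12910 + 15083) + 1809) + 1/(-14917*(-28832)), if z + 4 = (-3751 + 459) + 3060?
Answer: 607081377123667/308919797809278432 ≈ 0.0019652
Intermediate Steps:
z = -236 (z = -4 + ((-3751 + 459) + 3060) = -4 + (-3292 + 3060) = -4 - 232 = -236)
(-14139/z - 18680/13889)/((12910 + 15083) + 1809) + 1/(-14917*(-28832)) = (-14139/(-236) - 18680/13889)/((12910 + 15083) + 1809) + 1/(-14917*(-28832)) = (-14139*(-1/236) - 18680*1/13889)/(27993 + 1809) - 1/14917*(-1/28832) = (14139/236 - 18680/13889)/29802 + 1/430086944 = (191968091/3277804)*(1/29802) + 1/430086944 = 191968091/97685114808 + 1/430086944 = 607081377123667/308919797809278432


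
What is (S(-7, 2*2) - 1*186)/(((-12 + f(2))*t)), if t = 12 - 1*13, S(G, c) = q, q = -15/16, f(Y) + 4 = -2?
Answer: -997/96 ≈ -10.385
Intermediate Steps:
f(Y) = -6 (f(Y) = -4 - 2 = -6)
q = -15/16 (q = -15*1/16 = -15/16 ≈ -0.93750)
S(G, c) = -15/16
t = -1 (t = 12 - 13 = -1)
(S(-7, 2*2) - 1*186)/(((-12 + f(2))*t)) = (-15/16 - 1*186)/(((-12 - 6)*(-1))) = (-15/16 - 186)/((-18*(-1))) = -2991/16/18 = -2991/16*1/18 = -997/96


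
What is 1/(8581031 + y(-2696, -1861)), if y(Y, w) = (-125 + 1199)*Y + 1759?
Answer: 1/5687286 ≈ 1.7583e-7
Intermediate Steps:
y(Y, w) = 1759 + 1074*Y (y(Y, w) = 1074*Y + 1759 = 1759 + 1074*Y)
1/(8581031 + y(-2696, -1861)) = 1/(8581031 + (1759 + 1074*(-2696))) = 1/(8581031 + (1759 - 2895504)) = 1/(8581031 - 2893745) = 1/5687286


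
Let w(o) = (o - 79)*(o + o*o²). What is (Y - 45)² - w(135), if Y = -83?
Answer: -137772176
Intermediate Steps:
w(o) = (-79 + o)*(o + o³)
(Y - 45)² - w(135) = (-83 - 45)² - 135*(-79 + 135 + 135³ - 79*135²) = (-128)² - 135*(-79 + 135 + 2460375 - 79*18225) = 16384 - 135*(-79 + 135 + 2460375 - 1439775) = 16384 - 135*1020656 = 16384 - 1*137788560 = 16384 - 137788560 = -137772176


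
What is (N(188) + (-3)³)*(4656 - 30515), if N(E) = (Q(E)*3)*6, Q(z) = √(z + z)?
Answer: 698193 - 930924*√94 ≈ -8.3274e+6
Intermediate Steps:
Q(z) = √2*√z (Q(z) = √(2*z) = √2*√z)
N(E) = 18*√2*√E (N(E) = ((√2*√E)*3)*6 = (3*√2*√E)*6 = 18*√2*√E)
(N(188) + (-3)³)*(4656 - 30515) = (18*√2*√188 + (-3)³)*(4656 - 30515) = (18*√2*(2*√47) - 27)*(-25859) = (36*√94 - 27)*(-25859) = (-27 + 36*√94)*(-25859) = 698193 - 930924*√94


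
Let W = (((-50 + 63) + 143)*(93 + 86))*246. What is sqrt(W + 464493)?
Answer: sqrt(7333797) ≈ 2708.1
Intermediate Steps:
W = 6869304 (W = ((13 + 143)*179)*246 = (156*179)*246 = 27924*246 = 6869304)
sqrt(W + 464493) = sqrt(6869304 + 464493) = sqrt(7333797)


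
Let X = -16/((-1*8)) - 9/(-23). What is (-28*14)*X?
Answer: -21560/23 ≈ -937.39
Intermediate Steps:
X = 55/23 (X = -16/(-8) - 9*(-1/23) = -16*(-1/8) + 9/23 = 2 + 9/23 = 55/23 ≈ 2.3913)
(-28*14)*X = -28*14*(55/23) = -392*55/23 = -21560/23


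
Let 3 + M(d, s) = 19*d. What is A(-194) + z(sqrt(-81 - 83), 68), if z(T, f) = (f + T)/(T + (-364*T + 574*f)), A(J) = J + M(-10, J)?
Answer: -3646060174/9421385 + 31858*I*sqrt(41)/386276785 ≈ -387.0 + 0.00052809*I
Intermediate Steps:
M(d, s) = -3 + 19*d
A(J) = -193 + J (A(J) = J + (-3 + 19*(-10)) = J + (-3 - 190) = J - 193 = -193 + J)
z(T, f) = (T + f)/(-363*T + 574*f)
A(-194) + z(sqrt(-81 - 83), 68) = (-193 - 194) + (sqrt(-81 - 83) + 68)/(-363*sqrt(-81 - 83) + 574*68) = -387 + (sqrt(-164) + 68)/(-726*I*sqrt(41) + 39032) = -387 + (2*I*sqrt(41) + 68)/(-726*I*sqrt(41) + 39032) = -387 + (68 + 2*I*sqrt(41))/(-726*I*sqrt(41) + 39032) = -387 + (68 + 2*I*sqrt(41))/(39032 - 726*I*sqrt(41))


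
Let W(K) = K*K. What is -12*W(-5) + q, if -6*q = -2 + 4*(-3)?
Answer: -893/3 ≈ -297.67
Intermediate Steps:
W(K) = K**2
q = 7/3 (q = -(-2 + 4*(-3))/6 = -(-2 - 12)/6 = -1/6*(-14) = 7/3 ≈ 2.3333)
-12*W(-5) + q = -12*(-5)**2 + 7/3 = -12*25 + 7/3 = -300 + 7/3 = -893/3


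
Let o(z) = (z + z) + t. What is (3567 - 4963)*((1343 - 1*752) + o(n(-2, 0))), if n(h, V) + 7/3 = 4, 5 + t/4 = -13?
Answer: -2187532/3 ≈ -7.2918e+5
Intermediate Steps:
t = -72 (t = -20 + 4*(-13) = -20 - 52 = -72)
n(h, V) = 5/3 (n(h, V) = -7/3 + 4 = 5/3)
o(z) = -72 + 2*z (o(z) = (z + z) - 72 = 2*z - 72 = -72 + 2*z)
(3567 - 4963)*((1343 - 1*752) + o(n(-2, 0))) = (3567 - 4963)*((1343 - 1*752) + (-72 + 2*(5/3))) = -1396*((1343 - 752) + (-72 + 10/3)) = -1396*(591 - 206/3) = -1396*1567/3 = -2187532/3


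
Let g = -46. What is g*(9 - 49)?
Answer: 1840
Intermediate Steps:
g*(9 - 49) = -46*(9 - 49) = -46*(-40) = 1840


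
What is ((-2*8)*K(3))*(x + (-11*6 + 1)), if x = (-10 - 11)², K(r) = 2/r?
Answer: -12032/3 ≈ -4010.7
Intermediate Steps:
x = 441 (x = (-21)² = 441)
((-2*8)*K(3))*(x + (-11*6 + 1)) = ((-2*8)*(2/3))*(441 + (-11*6 + 1)) = (-32/3)*(441 + (-66 + 1)) = (-16*⅔)*(441 - 65) = -32/3*376 = -12032/3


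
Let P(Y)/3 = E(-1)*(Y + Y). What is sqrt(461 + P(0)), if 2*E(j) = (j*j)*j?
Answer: sqrt(461) ≈ 21.471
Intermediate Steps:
E(j) = j**3/2 (E(j) = ((j*j)*j)/2 = (j**2*j)/2 = j**3/2)
P(Y) = -3*Y (P(Y) = 3*(((1/2)*(-1)**3)*(Y + Y)) = 3*(((1/2)*(-1))*(2*Y)) = 3*(-Y) = -3*Y)
sqrt(461 + P(0)) = sqrt(461 - 3*0) = sqrt(461 + 0) = sqrt(461)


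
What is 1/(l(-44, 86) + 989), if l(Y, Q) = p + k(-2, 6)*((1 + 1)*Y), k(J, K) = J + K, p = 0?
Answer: 1/637 ≈ 0.0015699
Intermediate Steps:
l(Y, Q) = 8*Y (l(Y, Q) = 0 + (-2 + 6)*((1 + 1)*Y) = 0 + 4*(2*Y) = 0 + 8*Y = 8*Y)
1/(l(-44, 86) + 989) = 1/(8*(-44) + 989) = 1/(-352 + 989) = 1/637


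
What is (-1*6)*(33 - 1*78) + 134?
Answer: 404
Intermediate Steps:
(-1*6)*(33 - 1*78) + 134 = -6*(33 - 78) + 134 = -6*(-45) + 134 = 270 + 134 = 404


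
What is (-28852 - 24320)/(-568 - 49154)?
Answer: 8862/8287 ≈ 1.0694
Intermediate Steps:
(-28852 - 24320)/(-568 - 49154) = -53172/(-49722) = -53172*(-1/49722) = 8862/8287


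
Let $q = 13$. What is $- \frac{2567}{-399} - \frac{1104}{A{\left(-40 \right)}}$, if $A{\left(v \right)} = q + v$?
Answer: $\frac{56645}{1197} \approx 47.322$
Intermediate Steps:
$A{\left(v \right)} = 13 + v$
$- \frac{2567}{-399} - \frac{1104}{A{\left(-40 \right)}} = - \frac{2567}{-399} - \frac{1104}{13 - 40} = \left(-2567\right) \left(- \frac{1}{399}\right) - \frac{1104}{-27} = \frac{2567}{399} - - \frac{368}{9} = \frac{2567}{399} + \frac{368}{9} = \frac{56645}{1197}$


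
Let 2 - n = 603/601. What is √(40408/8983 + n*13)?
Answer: √508758791596107/5398783 ≈ 4.1779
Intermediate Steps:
n = 599/601 (n = 2 - 603/601 = 599/601 ≈ 0.99667)
√(40408/8983 + n*13) = √(40408/8983 + (599/601)*13) = √(40408*(1/8983) + 7787/601) = √(40408/8983 + 7787/601) = √(94235829/5398783) = √508758791596107/5398783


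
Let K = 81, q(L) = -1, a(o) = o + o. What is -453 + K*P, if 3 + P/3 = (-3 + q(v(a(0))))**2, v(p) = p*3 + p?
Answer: 2706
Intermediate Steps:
a(o) = 2*o
v(p) = 4*p (v(p) = 3*p + p = 4*p)
P = 39 (P = -9 + 3*(-3 - 1)**2 = -9 + 3*(-4)**2 = -9 + 3*16 = -9 + 48 = 39)
-453 + K*P = -453 + 81*39 = -453 + 3159 = 2706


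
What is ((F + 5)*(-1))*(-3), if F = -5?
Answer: 0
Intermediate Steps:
((F + 5)*(-1))*(-3) = ((-5 + 5)*(-1))*(-3) = (0*(-1))*(-3) = 0*(-3) = 0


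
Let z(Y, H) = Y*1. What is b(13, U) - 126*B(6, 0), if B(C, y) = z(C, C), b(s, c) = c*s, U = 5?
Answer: -691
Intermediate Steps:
z(Y, H) = Y
B(C, y) = C
b(13, U) - 126*B(6, 0) = 5*13 - 126*6 = 65 - 756 = -691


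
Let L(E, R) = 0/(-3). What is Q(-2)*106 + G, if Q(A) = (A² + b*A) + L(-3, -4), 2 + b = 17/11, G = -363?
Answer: 1731/11 ≈ 157.36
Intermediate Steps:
L(E, R) = 0 (L(E, R) = 0*(-⅓) = 0)
b = -5/11 (b = -2 + 17/11 = -5/11 ≈ -0.45455)
Q(A) = A² - 5*A/11 (Q(A) = (A² - 5*A/11) + 0 = A² - 5*A/11)
Q(-2)*106 + G = ((1/11)*(-2)*(-5 + 11*(-2)))*106 - 363 = ((1/11)*(-2)*(-5 - 22))*106 - 363 = ((1/11)*(-2)*(-27))*106 - 363 = (54/11)*106 - 363 = 5724/11 - 363 = 1731/11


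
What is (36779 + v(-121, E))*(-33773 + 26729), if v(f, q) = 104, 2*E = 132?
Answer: -259803852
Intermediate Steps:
E = 66 (E = (½)*132 = 66)
(36779 + v(-121, E))*(-33773 + 26729) = (36779 + 104)*(-33773 + 26729) = 36883*(-7044) = -259803852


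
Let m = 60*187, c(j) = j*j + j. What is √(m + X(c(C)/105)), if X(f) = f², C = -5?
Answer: 2*√1237009/21 ≈ 105.92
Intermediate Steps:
c(j) = j + j² (c(j) = j² + j = j + j²)
m = 11220
√(m + X(c(C)/105)) = √(11220 + (-5*(1 - 5)/105)²) = √(11220 + (-5*(-4)*(1/105))²) = √(11220 + (20*(1/105))²) = √(11220 + (4/21)²) = √(11220 + 16/441) = √(4948036/441) = 2*√1237009/21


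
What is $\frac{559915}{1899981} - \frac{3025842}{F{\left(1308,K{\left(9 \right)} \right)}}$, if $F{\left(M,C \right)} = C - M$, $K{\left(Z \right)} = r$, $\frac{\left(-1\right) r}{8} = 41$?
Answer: $\frac{2874979164971}{1554184458} \approx 1849.8$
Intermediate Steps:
$r = -328$ ($r = \left(-8\right) 41 = -328$)
$K{\left(Z \right)} = -328$
$\frac{559915}{1899981} - \frac{3025842}{F{\left(1308,K{\left(9 \right)} \right)}} = \frac{559915}{1899981} - \frac{3025842}{-328 - 1308} = 559915 \cdot \frac{1}{1899981} - \frac{3025842}{-328 - 1308} = \frac{559915}{1899981} - \frac{3025842}{-1636} = \frac{559915}{1899981} - - \frac{1512921}{818} = \frac{559915}{1899981} + \frac{1512921}{818} = \frac{2874979164971}{1554184458}$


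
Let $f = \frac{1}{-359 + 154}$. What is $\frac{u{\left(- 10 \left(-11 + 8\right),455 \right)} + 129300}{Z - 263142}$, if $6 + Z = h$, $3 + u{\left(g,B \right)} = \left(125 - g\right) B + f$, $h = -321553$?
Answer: $- \frac{35367009}{119863705} \approx -0.29506$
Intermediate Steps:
$f = - \frac{1}{205}$ ($f = \frac{1}{-205} = - \frac{1}{205} \approx -0.0048781$)
$u{\left(g,B \right)} = - \frac{616}{205} + B \left(125 - g\right)$ ($u{\left(g,B \right)} = -3 + \left(\left(125 - g\right) B - \frac{1}{205}\right) = -3 + \left(B \left(125 - g\right) - \frac{1}{205}\right) = -3 + \left(- \frac{1}{205} + B \left(125 - g\right)\right) = - \frac{616}{205} + B \left(125 - g\right)$)
$Z = -321559$ ($Z = -6 - 321553 = -321559$)
$\frac{u{\left(- 10 \left(-11 + 8\right),455 \right)} + 129300}{Z - 263142} = \frac{\left(- \frac{616}{205} + 125 \cdot 455 - 455 \left(- 10 \left(-11 + 8\right)\right)\right) + 129300}{-321559 - 263142} = \frac{\left(- \frac{616}{205} + 56875 - 455 \left(\left(-10\right) \left(-3\right)\right)\right) + 129300}{-584701} = \left(\left(- \frac{616}{205} + 56875 - 455 \cdot 30\right) + 129300\right) \left(- \frac{1}{584701}\right) = \left(\left(- \frac{616}{205} + 56875 - 13650\right) + 129300\right) \left(- \frac{1}{584701}\right) = \left(\frac{8860509}{205} + 129300\right) \left(- \frac{1}{584701}\right) = \frac{35367009}{205} \left(- \frac{1}{584701}\right) = - \frac{35367009}{119863705}$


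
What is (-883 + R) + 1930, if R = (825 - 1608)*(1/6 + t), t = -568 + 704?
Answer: -211143/2 ≈ -1.0557e+5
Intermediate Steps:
t = 136
R = -213237/2 (R = (825 - 1608)*(1/6 + 136) = -783*(⅙ + 136) = -783*817/6 = -213237/2 ≈ -1.0662e+5)
(-883 + R) + 1930 = (-883 - 213237/2) + 1930 = -215003/2 + 1930 = -211143/2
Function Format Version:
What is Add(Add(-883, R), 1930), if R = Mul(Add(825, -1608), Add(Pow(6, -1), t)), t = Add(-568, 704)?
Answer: Rational(-211143, 2) ≈ -1.0557e+5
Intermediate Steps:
t = 136
R = Rational(-213237, 2) (R = Mul(Add(825, -1608), Add(Pow(6, -1), 136)) = Mul(-783, Add(Rational(1, 6), 136)) = Mul(-783, Rational(817, 6)) = Rational(-213237, 2) ≈ -1.0662e+5)
Add(Add(-883, R), 1930) = Add(Add(-883, Rational(-213237, 2)), 1930) = Add(Rational(-215003, 2), 1930) = Rational(-211143, 2)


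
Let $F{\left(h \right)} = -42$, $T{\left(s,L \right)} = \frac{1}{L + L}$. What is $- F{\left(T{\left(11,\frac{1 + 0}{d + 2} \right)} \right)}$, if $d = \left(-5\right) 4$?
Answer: $42$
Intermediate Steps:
$d = -20$
$T{\left(s,L \right)} = \frac{1}{2 L}$
$- F{\left(T{\left(11,\frac{1 + 0}{d + 2} \right)} \right)} = \left(-1\right) \left(-42\right) = 42$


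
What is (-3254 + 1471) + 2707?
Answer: 924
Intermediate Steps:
(-3254 + 1471) + 2707 = -1783 + 2707 = 924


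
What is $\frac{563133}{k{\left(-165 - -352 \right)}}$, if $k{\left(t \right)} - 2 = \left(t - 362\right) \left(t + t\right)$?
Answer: $- \frac{187711}{21816} \approx -8.6043$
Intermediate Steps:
$k{\left(t \right)} = 2 + 2 t \left(-362 + t\right)$ ($k{\left(t \right)} = 2 + \left(t - 362\right) \left(t + t\right) = 2 + \left(-362 + t\right) 2 t = 2 + 2 t \left(-362 + t\right)$)
$\frac{563133}{k{\left(-165 - -352 \right)}} = \frac{563133}{2 - 724 \left(-165 - -352\right) + 2 \left(-165 - -352\right)^{2}} = \frac{563133}{2 - 724 \left(-165 + 352\right) + 2 \left(-165 + 352\right)^{2}} = \frac{563133}{2 - 135388 + 2 \cdot 187^{2}} = \frac{563133}{2 - 135388 + 2 \cdot 34969} = \frac{563133}{2 - 135388 + 69938} = \frac{563133}{-65448} = 563133 \left(- \frac{1}{65448}\right) = - \frac{187711}{21816}$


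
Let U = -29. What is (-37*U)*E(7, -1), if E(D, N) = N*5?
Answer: -5365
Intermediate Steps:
E(D, N) = 5*N
(-37*U)*E(7, -1) = (-37*(-29))*(5*(-1)) = 1073*(-5) = -5365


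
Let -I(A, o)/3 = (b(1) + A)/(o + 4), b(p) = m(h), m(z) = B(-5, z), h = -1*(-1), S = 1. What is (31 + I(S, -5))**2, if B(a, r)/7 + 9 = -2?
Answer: 38809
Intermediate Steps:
B(a, r) = -77 (B(a, r) = -63 + 7*(-2) = -63 - 14 = -77)
h = 1
m(z) = -77
b(p) = -77
I(A, o) = -3*(-77 + A)/(4 + o) (I(A, o) = -3*(-77 + A)/(o + 4) = -3*(-77 + A)/(4 + o))
(31 + I(S, -5))**2 = (31 + 3*(77 - 1*1)/(4 - 5))**2 = (31 + 3*(77 - 1)/(-1))**2 = (31 + 3*(-1)*76)**2 = (31 - 228)**2 = (-197)**2 = 38809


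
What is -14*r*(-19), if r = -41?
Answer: -10906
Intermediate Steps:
-14*r*(-19) = -14*(-41)*(-19) = 574*(-19) = -10906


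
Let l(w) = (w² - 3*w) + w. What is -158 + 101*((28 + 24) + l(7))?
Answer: 8629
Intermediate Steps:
l(w) = w² - 2*w
-158 + 101*((28 + 24) + l(7)) = -158 + 101*((28 + 24) + 7*(-2 + 7)) = -158 + 101*(52 + 7*5) = -158 + 101*(52 + 35) = -158 + 101*87 = -158 + 8787 = 8629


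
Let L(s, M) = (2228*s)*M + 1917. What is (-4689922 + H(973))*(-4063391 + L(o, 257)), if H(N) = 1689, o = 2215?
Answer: -5927045433817178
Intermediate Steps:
L(s, M) = 1917 + 2228*M*s (L(s, M) = 2228*M*s + 1917 = 1917 + 2228*M*s)
(-4689922 + H(973))*(-4063391 + L(o, 257)) = (-4689922 + 1689)*(-4063391 + (1917 + 2228*257*2215)) = -4688233*(-4063391 + (1917 + 1268300140)) = -4688233*(-4063391 + 1268302057) = -4688233*1264238666 = -5927045433817178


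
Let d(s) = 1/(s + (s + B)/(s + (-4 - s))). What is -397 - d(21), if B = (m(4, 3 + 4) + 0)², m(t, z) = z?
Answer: -2781/7 ≈ -397.29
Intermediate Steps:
B = 49 (B = ((3 + 4) + 0)² = (7 + 0)² = 7² = 49)
d(s) = 1/(-49/4 + 3*s/4) (d(s) = 1/(s + (s + 49)/(s + (-4 - s))) = 1/(s + (49 + s)/(-4)) = 1/(s + (49 + s)*(-¼)) = 1/(s + (-49/4 - s/4)) = 1/(-49/4 + 3*s/4))
-397 - d(21) = -397 - 4/(-49 + 3*21) = -397 - 4/(-49 + 63) = -397 - 4/14 = -397 - 1*2/7 = -397 - 2/7 = -2781/7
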